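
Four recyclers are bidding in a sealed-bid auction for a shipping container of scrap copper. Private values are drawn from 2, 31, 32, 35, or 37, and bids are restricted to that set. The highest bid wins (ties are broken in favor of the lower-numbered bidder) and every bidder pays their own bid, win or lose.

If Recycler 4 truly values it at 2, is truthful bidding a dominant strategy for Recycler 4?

Check each profile of the others' bids and compare truth against every alternative bid.
Others bid (2, 2, 32): truth gives -2, best alternative gives -31.
Others bid (2, 2, 35): truth gives -2, best alternative gives -31.
Others bid (2, 2, 37): truth gives -2, best alternative gives -31.
Others bid (2, 31, 32): truth gives -2, best alternative gives -31.
Others bid (2, 31, 35): truth gives -2, best alternative gives -31.
Others bid (2, 31, 37): truth gives -2, best alternative gives -31.
(Remaining 119 profiles checked similarly; truth is weakly best in each.)
In every case the truthful bid is at least as good as any alternative, so it is a dominant strategy.

Yes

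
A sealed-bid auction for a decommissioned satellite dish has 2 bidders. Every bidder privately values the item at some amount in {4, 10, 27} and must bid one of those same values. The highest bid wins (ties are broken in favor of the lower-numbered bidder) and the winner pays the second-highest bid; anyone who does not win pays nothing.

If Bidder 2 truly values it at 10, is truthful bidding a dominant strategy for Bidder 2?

Yes

Check each profile of the others' bids and compare truth against every alternative bid.
Others bid (4): truth gives 6, best alternative gives 6.
Others bid (10): truth gives 0, best alternative gives 0.
Others bid (27): truth gives 0, best alternative gives 0.
In every case the truthful bid is at least as good as any alternative, so it is a dominant strategy.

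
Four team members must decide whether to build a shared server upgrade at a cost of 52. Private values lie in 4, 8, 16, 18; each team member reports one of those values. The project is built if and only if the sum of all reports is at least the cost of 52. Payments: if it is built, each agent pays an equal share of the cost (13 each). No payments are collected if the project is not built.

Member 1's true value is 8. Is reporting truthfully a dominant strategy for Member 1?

Consider the case where Member 2 reports 8, Member 3 reports 18 and Member 4 reports 18.
Truthful report 8: project built, pays 13, utility 8 - 13 = -5.
Report 4 instead: project not built, utility 0.
Since 0 > -5, reporting 4 is strictly better here, so truthful reporting is not dominant.

No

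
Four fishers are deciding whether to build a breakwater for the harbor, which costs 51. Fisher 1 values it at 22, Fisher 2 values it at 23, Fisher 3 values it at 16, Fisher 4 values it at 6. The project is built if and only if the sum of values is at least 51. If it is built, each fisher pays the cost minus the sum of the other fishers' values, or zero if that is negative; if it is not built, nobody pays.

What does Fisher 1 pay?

Total value 67 ≥ cost 51, so the project is built.
The other fishers' values sum to 45.
Cost minus that sum is 51 - 45 = 6.

6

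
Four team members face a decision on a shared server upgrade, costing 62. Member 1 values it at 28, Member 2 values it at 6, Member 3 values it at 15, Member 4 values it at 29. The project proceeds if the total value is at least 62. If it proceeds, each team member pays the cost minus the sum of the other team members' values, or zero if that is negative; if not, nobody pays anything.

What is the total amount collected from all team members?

25

Total value 78 ≥ cost 62, so it is built.
Member 1: others sum to 50; max(0, 62 - 50) = 12.
Member 2: others sum to 72; max(0, 62 - 72) = 0.
Member 3: others sum to 63; max(0, 62 - 63) = 0.
Member 4: others sum to 49; max(0, 62 - 49) = 13.
Total collected = 12 + 0 + 0 + 13 = 25.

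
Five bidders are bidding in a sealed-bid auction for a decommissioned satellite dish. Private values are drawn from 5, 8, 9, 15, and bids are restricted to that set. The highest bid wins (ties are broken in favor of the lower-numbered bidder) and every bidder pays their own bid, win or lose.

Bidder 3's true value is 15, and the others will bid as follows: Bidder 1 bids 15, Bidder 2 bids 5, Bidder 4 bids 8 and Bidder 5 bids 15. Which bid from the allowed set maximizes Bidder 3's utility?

Bid 5: loses but pays 5, utility -5.
Bid 8: loses but pays 8, utility -8.
Bid 9: loses but pays 9, utility -9.
Bid 15: loses but pays 15, utility -15.
The best choice is 5 with utility -5.

5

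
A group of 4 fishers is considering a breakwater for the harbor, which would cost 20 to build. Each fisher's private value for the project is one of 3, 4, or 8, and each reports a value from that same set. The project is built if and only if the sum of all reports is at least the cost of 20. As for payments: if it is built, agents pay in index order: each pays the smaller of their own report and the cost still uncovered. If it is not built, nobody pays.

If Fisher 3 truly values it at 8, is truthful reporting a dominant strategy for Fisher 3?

No

Consider the case where Fisher 1 reports 3, Fisher 2 reports 8 and Fisher 4 reports 8.
Truthful report 8: project built, pays 8, utility 8 - 8 = 0.
Report 3 instead: project built, pays 3, utility 8 - 3 = 5.
Since 5 > 0, reporting 3 is strictly better here, so truthful reporting is not dominant.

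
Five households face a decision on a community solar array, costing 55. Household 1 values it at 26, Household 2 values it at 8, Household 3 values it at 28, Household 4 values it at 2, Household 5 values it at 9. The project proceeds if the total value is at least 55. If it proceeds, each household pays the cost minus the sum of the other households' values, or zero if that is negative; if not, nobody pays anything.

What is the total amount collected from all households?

18

Total value 73 ≥ cost 55, so it is built.
Household 1: others sum to 47; max(0, 55 - 47) = 8.
Household 2: others sum to 65; max(0, 55 - 65) = 0.
Household 3: others sum to 45; max(0, 55 - 45) = 10.
Household 4: others sum to 71; max(0, 55 - 71) = 0.
Household 5: others sum to 64; max(0, 55 - 64) = 0.
Total collected = 8 + 0 + 10 + 0 + 0 = 18.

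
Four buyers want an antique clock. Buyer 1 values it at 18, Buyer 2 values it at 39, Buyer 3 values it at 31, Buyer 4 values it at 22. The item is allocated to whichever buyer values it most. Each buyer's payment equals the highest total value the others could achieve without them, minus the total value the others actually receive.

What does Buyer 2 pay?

31

Buyer 2 has the highest value and receives the item.
Without Buyer 2, the item would go to the next-highest value, 31, so the others could achieve 31.
With Buyer 2 present and winning, the others receive nothing, so their total is 0.
Payment = 31 - 0 = 31.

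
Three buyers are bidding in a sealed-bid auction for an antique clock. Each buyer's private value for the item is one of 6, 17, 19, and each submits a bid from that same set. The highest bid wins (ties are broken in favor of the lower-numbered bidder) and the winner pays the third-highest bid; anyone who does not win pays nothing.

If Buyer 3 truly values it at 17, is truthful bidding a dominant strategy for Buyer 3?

Consider the case where Buyer 1 bids 6 and Buyer 2 bids 17.
Truthful bid 17: loses, pays 0, utility 0.
Bid 19 instead: wins, pays 6, utility 17 - 6 = 11.
Since 11 > 0, bidding 19 is strictly better here, so truthful bidding is not dominant.

No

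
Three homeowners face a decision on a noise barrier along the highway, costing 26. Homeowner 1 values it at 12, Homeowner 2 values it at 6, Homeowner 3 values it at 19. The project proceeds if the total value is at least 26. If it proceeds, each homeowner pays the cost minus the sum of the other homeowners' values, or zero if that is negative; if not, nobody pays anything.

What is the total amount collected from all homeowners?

9

Total value 37 ≥ cost 26, so it is built.
Homeowner 1: others sum to 25; max(0, 26 - 25) = 1.
Homeowner 2: others sum to 31; max(0, 26 - 31) = 0.
Homeowner 3: others sum to 18; max(0, 26 - 18) = 8.
Total collected = 1 + 0 + 8 = 9.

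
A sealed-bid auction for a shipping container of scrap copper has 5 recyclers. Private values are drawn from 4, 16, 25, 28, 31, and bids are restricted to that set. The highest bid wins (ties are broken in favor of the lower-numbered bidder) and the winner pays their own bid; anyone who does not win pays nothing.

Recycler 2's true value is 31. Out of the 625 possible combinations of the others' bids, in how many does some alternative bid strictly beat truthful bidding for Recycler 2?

Others bid (4, 4, 4, 4): truth gives 0; bid 16 gives 15 > 0. Violating.
Others bid (4, 4, 4, 16): truth gives 0; bid 16 gives 15 > 0. Violating.
Others bid (4, 4, 4, 25): truth gives 0; bid 25 gives 6 > 0. Violating.
Others bid (4, 4, 4, 28): truth gives 0; bid 28 gives 3 > 0. Violating.
Others bid (4, 4, 4, 31): truth gives 0; no alternative beats it.
Others bid (4, 4, 16, 31): truth gives 0; no alternative beats it.
(Checking all 625 profiles: 192 have a profitable deviation, 433 do not.)

192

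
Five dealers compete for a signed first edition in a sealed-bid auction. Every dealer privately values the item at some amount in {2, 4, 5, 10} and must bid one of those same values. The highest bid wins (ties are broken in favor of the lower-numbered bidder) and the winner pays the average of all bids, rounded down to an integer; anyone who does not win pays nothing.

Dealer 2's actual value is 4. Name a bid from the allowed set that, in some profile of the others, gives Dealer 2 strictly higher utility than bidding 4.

5

Suppose Dealer 1 bids 2, Dealer 3 bids 2, Dealer 4 bids 2 and Dealer 5 bids 5.
Bid 4: loses, pays 0, utility 0.
Bid 5: wins, pays 3, utility 4 - 3 = 1.
So bidding 5 beats truth here (1 > 0).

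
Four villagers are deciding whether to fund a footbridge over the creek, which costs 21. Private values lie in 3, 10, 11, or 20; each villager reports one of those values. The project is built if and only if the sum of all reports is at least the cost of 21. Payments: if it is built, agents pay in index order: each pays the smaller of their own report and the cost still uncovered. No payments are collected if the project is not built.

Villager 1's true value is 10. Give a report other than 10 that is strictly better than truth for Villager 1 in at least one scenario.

3

Suppose Villager 2 reports 3, Villager 3 reports 3 and Villager 4 reports 20.
Report 10: project built, pays 10, utility 10 - 10 = 0.
Report 3: project built, pays 3, utility 10 - 3 = 7.
So reporting 3 beats truth here (7 > 0).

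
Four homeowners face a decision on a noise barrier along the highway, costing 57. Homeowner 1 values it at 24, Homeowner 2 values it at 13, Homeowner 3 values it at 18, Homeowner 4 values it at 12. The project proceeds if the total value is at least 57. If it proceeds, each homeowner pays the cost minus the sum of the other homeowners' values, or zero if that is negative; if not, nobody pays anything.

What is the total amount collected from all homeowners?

27

Total value 67 ≥ cost 57, so it is built.
Homeowner 1: others sum to 43; max(0, 57 - 43) = 14.
Homeowner 2: others sum to 54; max(0, 57 - 54) = 3.
Homeowner 3: others sum to 49; max(0, 57 - 49) = 8.
Homeowner 4: others sum to 55; max(0, 57 - 55) = 2.
Total collected = 14 + 3 + 8 + 2 = 27.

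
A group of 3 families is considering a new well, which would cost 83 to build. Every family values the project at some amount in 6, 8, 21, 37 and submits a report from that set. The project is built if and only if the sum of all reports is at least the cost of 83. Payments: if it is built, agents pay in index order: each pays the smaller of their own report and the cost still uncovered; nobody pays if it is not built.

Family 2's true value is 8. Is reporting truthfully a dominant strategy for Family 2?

Yes

Check each profile of the others' reports and compare truth against every alternative report.
Others report (6, 6): truth gives 0, best alternative gives 0.
Others report (6, 8): truth gives 0, best alternative gives 0.
Others report (6, 21): truth gives 0, best alternative gives 0.
Others report (6, 37): truth gives 0, best alternative gives 0.
Others report (8, 6): truth gives 0, best alternative gives 0.
Others report (8, 8): truth gives 0, best alternative gives 0.
(Remaining 10 profiles checked similarly; truth is weakly best in each.)
In every case the truthful report is at least as good as any alternative, so it is a dominant strategy.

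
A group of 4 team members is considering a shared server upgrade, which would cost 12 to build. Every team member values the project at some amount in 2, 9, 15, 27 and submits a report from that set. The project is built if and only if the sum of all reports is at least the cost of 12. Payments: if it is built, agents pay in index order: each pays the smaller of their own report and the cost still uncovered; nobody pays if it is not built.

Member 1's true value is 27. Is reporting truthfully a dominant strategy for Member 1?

No

Consider the case where Member 2 reports 2, Member 3 reports 2 and Member 4 reports 2.
Truthful report 27: project built, pays 12, utility 27 - 12 = 15.
Report 9 instead: project built, pays 9, utility 27 - 9 = 18.
Since 18 > 15, reporting 9 is strictly better here, so truthful reporting is not dominant.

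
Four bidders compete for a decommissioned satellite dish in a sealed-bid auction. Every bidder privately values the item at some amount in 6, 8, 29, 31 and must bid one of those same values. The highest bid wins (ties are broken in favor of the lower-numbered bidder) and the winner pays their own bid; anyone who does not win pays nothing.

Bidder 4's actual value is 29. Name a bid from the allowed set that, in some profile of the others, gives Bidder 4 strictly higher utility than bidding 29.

8

Suppose Bidder 1 bids 6, Bidder 2 bids 6 and Bidder 3 bids 6.
Bid 29: wins, pays 29, utility 29 - 29 = 0.
Bid 8: wins, pays 8, utility 29 - 8 = 21.
So bidding 8 beats truth here (21 > 0).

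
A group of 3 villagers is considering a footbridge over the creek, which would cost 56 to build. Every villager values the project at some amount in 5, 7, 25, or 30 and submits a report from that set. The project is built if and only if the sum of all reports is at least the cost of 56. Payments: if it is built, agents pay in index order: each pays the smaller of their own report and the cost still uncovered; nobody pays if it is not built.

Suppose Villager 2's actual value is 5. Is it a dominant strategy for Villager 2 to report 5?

Check each profile of the others' reports and compare truth against every alternative report.
Others report (25, 25): truth gives 0, best alternative gives -2.
Others report (25, 30): truth gives 0, best alternative gives -2.
Others report (30, 25): truth gives 0, best alternative gives -2.
Others report (30, 30): truth gives 0, best alternative gives -2.
Others report (5, 5): truth gives 0, best alternative gives 0.
Others report (5, 7): truth gives 0, best alternative gives 0.
(Remaining 10 profiles checked similarly; truth is weakly best in each.)
In every case the truthful report is at least as good as any alternative, so it is a dominant strategy.

Yes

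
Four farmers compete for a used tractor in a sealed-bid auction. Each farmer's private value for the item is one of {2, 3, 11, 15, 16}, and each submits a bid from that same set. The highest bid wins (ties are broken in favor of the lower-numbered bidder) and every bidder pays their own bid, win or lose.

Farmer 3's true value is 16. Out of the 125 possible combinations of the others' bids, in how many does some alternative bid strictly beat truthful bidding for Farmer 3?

Others bid (2, 2, 2): truth gives 0; bid 3 gives 13 > 0. Violating.
Others bid (2, 2, 3): truth gives 0; bid 3 gives 13 > 0. Violating.
Others bid (2, 2, 11): truth gives 0; bid 11 gives 5 > 0. Violating.
Others bid (2, 2, 15): truth gives 0; bid 15 gives 1 > 0. Violating.
Others bid (2, 2, 16): truth gives 0; no alternative beats it.
Others bid (2, 3, 16): truth gives 0; no alternative beats it.
(Checking all 125 profiles: 81 have a profitable deviation, 44 do not.)

81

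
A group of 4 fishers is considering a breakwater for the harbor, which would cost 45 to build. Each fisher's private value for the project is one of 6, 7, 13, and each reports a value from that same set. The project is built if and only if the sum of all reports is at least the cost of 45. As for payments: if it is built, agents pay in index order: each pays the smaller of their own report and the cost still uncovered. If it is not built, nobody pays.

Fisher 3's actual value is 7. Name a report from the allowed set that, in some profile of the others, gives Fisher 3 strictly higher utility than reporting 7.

Suppose Fisher 1 reports 13, Fisher 2 reports 13 and Fisher 4 reports 13.
Report 7: project built, pays 7, utility 7 - 7 = 0.
Report 6: project built, pays 6, utility 7 - 6 = 1.
So reporting 6 beats truth here (1 > 0).

6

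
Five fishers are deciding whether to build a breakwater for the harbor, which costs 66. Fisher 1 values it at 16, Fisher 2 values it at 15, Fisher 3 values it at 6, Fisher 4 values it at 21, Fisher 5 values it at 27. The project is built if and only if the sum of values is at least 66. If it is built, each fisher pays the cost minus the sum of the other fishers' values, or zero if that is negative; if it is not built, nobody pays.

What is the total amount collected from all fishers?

Total value 85 ≥ cost 66, so it is built.
Fisher 1: others sum to 69; max(0, 66 - 69) = 0.
Fisher 2: others sum to 70; max(0, 66 - 70) = 0.
Fisher 3: others sum to 79; max(0, 66 - 79) = 0.
Fisher 4: others sum to 64; max(0, 66 - 64) = 2.
Fisher 5: others sum to 58; max(0, 66 - 58) = 8.
Total collected = 0 + 0 + 0 + 2 + 8 = 10.

10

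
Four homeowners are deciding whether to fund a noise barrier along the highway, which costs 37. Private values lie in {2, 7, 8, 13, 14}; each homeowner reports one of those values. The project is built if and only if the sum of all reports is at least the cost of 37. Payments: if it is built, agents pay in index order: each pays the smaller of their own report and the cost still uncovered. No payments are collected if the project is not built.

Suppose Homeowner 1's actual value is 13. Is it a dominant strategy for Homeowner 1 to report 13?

Consider the case where Homeowner 2 reports 2, Homeowner 3 reports 13 and Homeowner 4 reports 14.
Truthful report 13: project built, pays 13, utility 13 - 13 = 0.
Report 8 instead: project built, pays 8, utility 13 - 8 = 5.
Since 5 > 0, reporting 8 is strictly better here, so truthful reporting is not dominant.

No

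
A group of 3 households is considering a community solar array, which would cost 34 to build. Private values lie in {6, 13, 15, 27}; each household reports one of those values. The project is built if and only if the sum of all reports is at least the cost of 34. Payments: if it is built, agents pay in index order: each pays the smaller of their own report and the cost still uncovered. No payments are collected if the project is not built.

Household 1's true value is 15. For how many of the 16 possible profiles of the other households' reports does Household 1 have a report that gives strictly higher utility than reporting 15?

13

Others report (6, 15): truth gives 0; report 13 gives 2 > 0. Violating.
Others report (6, 27): truth gives 0; report 6 gives 9 > 0. Violating.
Others report (13, 13): truth gives 0; report 13 gives 2 > 0. Violating.
Others report (13, 15): truth gives 0; report 6 gives 9 > 0. Violating.
Others report (6, 6): truth gives 0; no alternative beats it.
Others report (6, 13): truth gives 0; no alternative beats it.
(Checking all 16 profiles: 13 have a profitable deviation, 3 do not.)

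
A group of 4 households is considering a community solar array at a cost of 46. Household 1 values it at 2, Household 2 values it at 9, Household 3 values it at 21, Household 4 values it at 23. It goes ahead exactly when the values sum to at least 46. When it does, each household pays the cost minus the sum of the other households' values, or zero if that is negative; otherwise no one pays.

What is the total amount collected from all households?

Total value 55 ≥ cost 46, so it is built.
Household 1: others sum to 53; max(0, 46 - 53) = 0.
Household 2: others sum to 46; max(0, 46 - 46) = 0.
Household 3: others sum to 34; max(0, 46 - 34) = 12.
Household 4: others sum to 32; max(0, 46 - 32) = 14.
Total collected = 0 + 0 + 12 + 14 = 26.

26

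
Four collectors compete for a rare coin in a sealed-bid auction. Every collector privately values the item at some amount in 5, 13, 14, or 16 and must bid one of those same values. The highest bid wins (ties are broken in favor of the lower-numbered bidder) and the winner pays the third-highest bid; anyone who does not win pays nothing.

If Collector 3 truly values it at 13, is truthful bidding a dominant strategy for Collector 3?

No

Consider the case where Collector 1 bids 5, Collector 2 bids 5 and Collector 4 bids 14.
Truthful bid 13: loses, pays 0, utility 0.
Bid 14 instead: wins, pays 5, utility 13 - 5 = 8.
Since 8 > 0, bidding 14 is strictly better here, so truthful bidding is not dominant.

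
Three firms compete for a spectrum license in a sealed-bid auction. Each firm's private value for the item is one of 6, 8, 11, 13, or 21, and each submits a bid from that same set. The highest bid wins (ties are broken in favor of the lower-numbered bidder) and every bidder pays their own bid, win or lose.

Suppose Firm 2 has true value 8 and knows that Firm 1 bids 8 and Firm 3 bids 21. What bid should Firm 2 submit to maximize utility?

Bid 6: loses but pays 6, utility -6.
Bid 8: loses but pays 8, utility -8.
Bid 11: loses but pays 11, utility -11.
Bid 13: loses but pays 13, utility -13.
Bid 21: wins, pays 21, utility 8 - 21 = -13.
The best choice is 6 with utility -6.

6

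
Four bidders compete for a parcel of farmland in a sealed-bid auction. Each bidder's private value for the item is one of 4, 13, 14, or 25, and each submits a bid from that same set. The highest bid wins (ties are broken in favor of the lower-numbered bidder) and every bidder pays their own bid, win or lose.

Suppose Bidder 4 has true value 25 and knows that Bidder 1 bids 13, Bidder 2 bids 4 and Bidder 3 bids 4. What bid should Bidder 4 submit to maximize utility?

14

Bid 4: loses but pays 4, utility -4.
Bid 13: loses but pays 13, utility -13.
Bid 14: wins, pays 14, utility 25 - 14 = 11.
Bid 25: wins, pays 25, utility 25 - 25 = 0.
The best choice is 14 with utility 11.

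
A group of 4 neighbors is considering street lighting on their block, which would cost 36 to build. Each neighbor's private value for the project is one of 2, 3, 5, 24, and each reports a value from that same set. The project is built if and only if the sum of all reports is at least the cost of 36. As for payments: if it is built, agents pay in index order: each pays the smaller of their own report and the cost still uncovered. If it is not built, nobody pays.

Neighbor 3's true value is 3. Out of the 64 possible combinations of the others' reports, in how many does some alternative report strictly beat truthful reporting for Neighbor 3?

Others report (2, 24, 24): truth gives 0; report 2 gives 1 > 0. Violating.
Others report (3, 24, 24): truth gives 0; report 2 gives 1 > 0. Violating.
Others report (5, 5, 24): truth gives 0; report 2 gives 1 > 0. Violating.
Others report (5, 24, 5): truth gives 0; report 2 gives 1 > 0. Violating.
Others report (2, 2, 2): truth gives 0; no alternative beats it.
Others report (2, 2, 3): truth gives 0; no alternative beats it.
(Checking all 64 profiles: 9 have a profitable deviation, 55 do not.)

9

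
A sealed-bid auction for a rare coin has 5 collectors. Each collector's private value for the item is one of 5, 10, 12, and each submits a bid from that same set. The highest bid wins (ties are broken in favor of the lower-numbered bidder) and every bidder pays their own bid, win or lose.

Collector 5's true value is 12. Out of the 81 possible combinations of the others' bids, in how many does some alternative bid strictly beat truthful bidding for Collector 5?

Others bid (5, 5, 5, 5): truth gives 0; bid 10 gives 2 > 0. Violating.
Others bid (5, 5, 5, 12): truth gives -12; bid 5 gives -5 > -12. Violating.
Others bid (5, 5, 10, 12): truth gives -12; bid 5 gives -5 > -12. Violating.
Others bid (5, 5, 12, 5): truth gives -12; bid 5 gives -5 > -12. Violating.
Others bid (5, 5, 5, 10): truth gives 0; no alternative beats it.
Others bid (5, 5, 10, 5): truth gives 0; no alternative beats it.
(Checking all 81 profiles: 66 have a profitable deviation, 15 do not.)

66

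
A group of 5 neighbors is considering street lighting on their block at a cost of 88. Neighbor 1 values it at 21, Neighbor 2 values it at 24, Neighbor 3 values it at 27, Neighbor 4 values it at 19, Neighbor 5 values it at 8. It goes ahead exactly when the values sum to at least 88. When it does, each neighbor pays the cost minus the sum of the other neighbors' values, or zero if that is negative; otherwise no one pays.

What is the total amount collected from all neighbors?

Total value 99 ≥ cost 88, so it is built.
Neighbor 1: others sum to 78; max(0, 88 - 78) = 10.
Neighbor 2: others sum to 75; max(0, 88 - 75) = 13.
Neighbor 3: others sum to 72; max(0, 88 - 72) = 16.
Neighbor 4: others sum to 80; max(0, 88 - 80) = 8.
Neighbor 5: others sum to 91; max(0, 88 - 91) = 0.
Total collected = 10 + 13 + 16 + 8 + 0 = 47.

47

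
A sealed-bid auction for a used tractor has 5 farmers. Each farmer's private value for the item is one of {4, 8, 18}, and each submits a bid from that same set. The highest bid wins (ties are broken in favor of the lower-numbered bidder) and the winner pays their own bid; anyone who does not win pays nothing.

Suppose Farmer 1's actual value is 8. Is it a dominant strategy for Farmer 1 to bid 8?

No

Consider the case where Farmer 2 bids 4, Farmer 3 bids 4, Farmer 4 bids 4 and Farmer 5 bids 4.
Truthful bid 8: wins, pays 8, utility 8 - 8 = 0.
Bid 4 instead: wins, pays 4, utility 8 - 4 = 4.
Since 4 > 0, bidding 4 is strictly better here, so truthful bidding is not dominant.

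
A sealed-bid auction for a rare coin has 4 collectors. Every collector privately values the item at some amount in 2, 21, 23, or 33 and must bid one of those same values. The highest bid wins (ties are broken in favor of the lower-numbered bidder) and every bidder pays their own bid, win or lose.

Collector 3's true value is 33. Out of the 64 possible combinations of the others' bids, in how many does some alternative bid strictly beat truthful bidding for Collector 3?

40

Others bid (2, 2, 2): truth gives 0; bid 21 gives 12 > 0. Violating.
Others bid (2, 2, 21): truth gives 0; bid 21 gives 12 > 0. Violating.
Others bid (2, 2, 23): truth gives 0; bid 23 gives 10 > 0. Violating.
Others bid (2, 21, 2): truth gives 0; bid 23 gives 10 > 0. Violating.
Others bid (2, 2, 33): truth gives 0; no alternative beats it.
Others bid (2, 21, 33): truth gives 0; no alternative beats it.
(Checking all 64 profiles: 40 have a profitable deviation, 24 do not.)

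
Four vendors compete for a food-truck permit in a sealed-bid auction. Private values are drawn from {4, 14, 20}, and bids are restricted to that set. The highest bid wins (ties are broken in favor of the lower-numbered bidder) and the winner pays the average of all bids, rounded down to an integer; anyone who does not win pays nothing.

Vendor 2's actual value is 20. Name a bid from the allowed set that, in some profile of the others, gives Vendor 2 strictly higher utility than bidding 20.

Suppose Vendor 1 bids 4, Vendor 3 bids 4 and Vendor 4 bids 4.
Bid 20: wins, pays 8, utility 20 - 8 = 12.
Bid 14: wins, pays 6, utility 20 - 6 = 14.
So bidding 14 beats truth here (14 > 12).

14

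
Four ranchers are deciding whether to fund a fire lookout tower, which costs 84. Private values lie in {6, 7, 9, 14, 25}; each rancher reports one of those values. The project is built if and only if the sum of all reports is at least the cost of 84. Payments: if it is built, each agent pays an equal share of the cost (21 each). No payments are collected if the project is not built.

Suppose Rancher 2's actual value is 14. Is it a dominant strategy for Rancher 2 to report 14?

No

Consider the case where Rancher 1 reports 25, Rancher 3 reports 25 and Rancher 4 reports 25.
Truthful report 14: project built, pays 21, utility 14 - 21 = -7.
Report 6 instead: project not built, utility 0.
Since 0 > -7, reporting 6 is strictly better here, so truthful reporting is not dominant.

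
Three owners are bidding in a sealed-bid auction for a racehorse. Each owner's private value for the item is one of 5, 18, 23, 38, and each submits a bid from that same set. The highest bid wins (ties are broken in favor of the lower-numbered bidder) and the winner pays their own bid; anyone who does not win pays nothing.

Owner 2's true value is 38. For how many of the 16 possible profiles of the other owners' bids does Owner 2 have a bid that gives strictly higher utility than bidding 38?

Others bid (5, 5): truth gives 0; bid 18 gives 20 > 0. Violating.
Others bid (5, 18): truth gives 0; bid 18 gives 20 > 0. Violating.
Others bid (5, 23): truth gives 0; bid 23 gives 15 > 0. Violating.
Others bid (18, 5): truth gives 0; bid 23 gives 15 > 0. Violating.
Others bid (5, 38): truth gives 0; no alternative beats it.
Others bid (18, 38): truth gives 0; no alternative beats it.
(Checking all 16 profiles: 6 have a profitable deviation, 10 do not.)

6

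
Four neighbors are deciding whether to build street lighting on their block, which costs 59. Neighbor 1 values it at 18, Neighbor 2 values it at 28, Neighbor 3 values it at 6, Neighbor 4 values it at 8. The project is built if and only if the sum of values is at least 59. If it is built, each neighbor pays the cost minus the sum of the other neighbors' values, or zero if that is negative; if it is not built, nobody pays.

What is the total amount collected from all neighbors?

56

Total value 60 ≥ cost 59, so it is built.
Neighbor 1: others sum to 42; max(0, 59 - 42) = 17.
Neighbor 2: others sum to 32; max(0, 59 - 32) = 27.
Neighbor 3: others sum to 54; max(0, 59 - 54) = 5.
Neighbor 4: others sum to 52; max(0, 59 - 52) = 7.
Total collected = 17 + 27 + 5 + 7 = 56.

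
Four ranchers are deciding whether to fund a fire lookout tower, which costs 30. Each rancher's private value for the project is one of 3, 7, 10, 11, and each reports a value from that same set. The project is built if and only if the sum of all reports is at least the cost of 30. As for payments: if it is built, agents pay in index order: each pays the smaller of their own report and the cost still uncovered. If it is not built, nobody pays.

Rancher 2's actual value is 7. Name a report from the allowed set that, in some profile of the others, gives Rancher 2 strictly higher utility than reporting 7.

3

Suppose Rancher 1 reports 7, Rancher 3 reports 10 and Rancher 4 reports 10.
Report 7: project built, pays 7, utility 7 - 7 = 0.
Report 3: project built, pays 3, utility 7 - 3 = 4.
So reporting 3 beats truth here (4 > 0).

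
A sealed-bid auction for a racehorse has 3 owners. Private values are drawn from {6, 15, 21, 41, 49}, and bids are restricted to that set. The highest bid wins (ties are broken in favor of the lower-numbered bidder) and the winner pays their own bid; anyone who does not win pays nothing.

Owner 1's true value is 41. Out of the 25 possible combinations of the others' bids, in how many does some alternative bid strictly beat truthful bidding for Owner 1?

9

Others bid (6, 6): truth gives 0; bid 6 gives 35 > 0. Violating.
Others bid (6, 15): truth gives 0; bid 15 gives 26 > 0. Violating.
Others bid (6, 21): truth gives 0; bid 21 gives 20 > 0. Violating.
Others bid (15, 6): truth gives 0; bid 15 gives 26 > 0. Violating.
Others bid (6, 41): truth gives 0; no alternative beats it.
Others bid (6, 49): truth gives 0; no alternative beats it.
(Checking all 25 profiles: 9 have a profitable deviation, 16 do not.)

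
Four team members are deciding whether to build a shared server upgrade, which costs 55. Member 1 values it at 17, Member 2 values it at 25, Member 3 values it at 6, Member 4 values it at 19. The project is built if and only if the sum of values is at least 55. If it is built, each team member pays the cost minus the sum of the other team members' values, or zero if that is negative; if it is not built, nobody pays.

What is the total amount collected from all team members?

Total value 67 ≥ cost 55, so it is built.
Member 1: others sum to 50; max(0, 55 - 50) = 5.
Member 2: others sum to 42; max(0, 55 - 42) = 13.
Member 3: others sum to 61; max(0, 55 - 61) = 0.
Member 4: others sum to 48; max(0, 55 - 48) = 7.
Total collected = 5 + 13 + 0 + 7 = 25.

25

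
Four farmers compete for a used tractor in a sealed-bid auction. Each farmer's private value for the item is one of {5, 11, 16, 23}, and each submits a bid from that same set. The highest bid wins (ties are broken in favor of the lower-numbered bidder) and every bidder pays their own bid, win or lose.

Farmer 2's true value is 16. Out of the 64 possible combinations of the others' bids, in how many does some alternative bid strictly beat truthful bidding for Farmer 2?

Others bid (5, 5, 5): truth gives 0; bid 11 gives 5 > 0. Violating.
Others bid (5, 5, 11): truth gives 0; bid 11 gives 5 > 0. Violating.
Others bid (5, 5, 23): truth gives -16; bid 5 gives -5 > -16. Violating.
Others bid (5, 11, 5): truth gives 0; bid 11 gives 5 > 0. Violating.
Others bid (5, 5, 16): truth gives 0; no alternative beats it.
Others bid (5, 11, 16): truth gives 0; no alternative beats it.
(Checking all 64 profiles: 50 have a profitable deviation, 14 do not.)

50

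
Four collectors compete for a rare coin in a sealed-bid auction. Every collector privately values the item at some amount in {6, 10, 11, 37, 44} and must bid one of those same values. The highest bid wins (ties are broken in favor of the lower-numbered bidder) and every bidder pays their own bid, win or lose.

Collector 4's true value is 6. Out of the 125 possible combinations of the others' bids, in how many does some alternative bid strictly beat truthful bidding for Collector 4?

8

Others bid (6, 6, 6): truth gives -6; bid 10 gives -4 > -6. Violating.
Others bid (6, 6, 10): truth gives -6; bid 11 gives -5 > -6. Violating.
Others bid (6, 10, 6): truth gives -6; bid 11 gives -5 > -6. Violating.
Others bid (6, 10, 10): truth gives -6; bid 11 gives -5 > -6. Violating.
Others bid (6, 6, 11): truth gives -6; no alternative beats it.
Others bid (6, 6, 37): truth gives -6; no alternative beats it.
(Checking all 125 profiles: 8 have a profitable deviation, 117 do not.)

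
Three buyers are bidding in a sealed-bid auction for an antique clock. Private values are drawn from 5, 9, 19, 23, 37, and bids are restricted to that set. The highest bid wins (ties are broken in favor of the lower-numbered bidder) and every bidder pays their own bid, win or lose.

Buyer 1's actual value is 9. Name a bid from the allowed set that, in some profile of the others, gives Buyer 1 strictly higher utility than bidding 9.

Suppose Buyer 2 bids 5 and Buyer 3 bids 5.
Bid 9: wins, pays 9, utility 9 - 9 = 0.
Bid 5: wins, pays 5, utility 9 - 5 = 4.
So bidding 5 beats truth here (4 > 0).

5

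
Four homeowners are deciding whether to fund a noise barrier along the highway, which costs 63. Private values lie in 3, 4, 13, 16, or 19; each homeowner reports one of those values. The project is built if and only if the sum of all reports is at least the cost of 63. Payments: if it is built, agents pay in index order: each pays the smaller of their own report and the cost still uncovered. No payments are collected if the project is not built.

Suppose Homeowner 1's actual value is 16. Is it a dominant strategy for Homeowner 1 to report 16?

No

Consider the case where Homeowner 2 reports 13, Homeowner 3 reports 19 and Homeowner 4 reports 19.
Truthful report 16: project built, pays 16, utility 16 - 16 = 0.
Report 13 instead: project built, pays 13, utility 16 - 13 = 3.
Since 3 > 0, reporting 13 is strictly better here, so truthful reporting is not dominant.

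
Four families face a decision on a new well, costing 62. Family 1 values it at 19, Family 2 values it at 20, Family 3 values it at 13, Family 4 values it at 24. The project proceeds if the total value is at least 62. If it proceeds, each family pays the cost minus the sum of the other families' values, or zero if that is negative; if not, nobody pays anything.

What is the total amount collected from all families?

21

Total value 76 ≥ cost 62, so it is built.
Family 1: others sum to 57; max(0, 62 - 57) = 5.
Family 2: others sum to 56; max(0, 62 - 56) = 6.
Family 3: others sum to 63; max(0, 62 - 63) = 0.
Family 4: others sum to 52; max(0, 62 - 52) = 10.
Total collected = 5 + 6 + 0 + 10 = 21.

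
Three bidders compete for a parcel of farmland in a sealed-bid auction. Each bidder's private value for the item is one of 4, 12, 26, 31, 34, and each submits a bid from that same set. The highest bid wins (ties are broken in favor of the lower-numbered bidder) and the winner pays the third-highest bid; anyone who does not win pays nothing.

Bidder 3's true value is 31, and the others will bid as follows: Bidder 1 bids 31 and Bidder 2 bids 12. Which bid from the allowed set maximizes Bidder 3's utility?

Bid 4: loses, pays 0, utility 0.
Bid 12: loses, pays 0, utility 0.
Bid 26: loses, pays 0, utility 0.
Bid 31: loses, pays 0, utility 0.
Bid 34: wins, pays 12, utility 31 - 12 = 19.
The best choice is 34 with utility 19.

34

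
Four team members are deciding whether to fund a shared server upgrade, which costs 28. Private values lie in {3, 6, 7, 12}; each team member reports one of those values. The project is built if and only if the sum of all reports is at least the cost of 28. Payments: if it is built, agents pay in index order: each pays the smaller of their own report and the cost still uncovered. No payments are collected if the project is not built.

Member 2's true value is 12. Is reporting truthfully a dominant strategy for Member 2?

Consider the case where Member 1 reports 3, Member 3 reports 6 and Member 4 reports 12.
Truthful report 12: project built, pays 12, utility 12 - 12 = 0.
Report 7 instead: project built, pays 7, utility 12 - 7 = 5.
Since 5 > 0, reporting 7 is strictly better here, so truthful reporting is not dominant.

No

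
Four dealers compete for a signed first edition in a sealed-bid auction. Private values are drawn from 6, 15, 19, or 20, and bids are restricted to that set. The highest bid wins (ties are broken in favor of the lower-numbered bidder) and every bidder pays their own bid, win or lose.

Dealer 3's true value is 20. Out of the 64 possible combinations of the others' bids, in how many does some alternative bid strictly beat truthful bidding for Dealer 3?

Others bid (6, 6, 6): truth gives 0; bid 15 gives 5 > 0. Violating.
Others bid (6, 6, 15): truth gives 0; bid 15 gives 5 > 0. Violating.
Others bid (6, 6, 19): truth gives 0; bid 19 gives 1 > 0. Violating.
Others bid (6, 15, 6): truth gives 0; bid 19 gives 1 > 0. Violating.
Others bid (6, 6, 20): truth gives 0; no alternative beats it.
Others bid (6, 15, 20): truth gives 0; no alternative beats it.
(Checking all 64 profiles: 40 have a profitable deviation, 24 do not.)

40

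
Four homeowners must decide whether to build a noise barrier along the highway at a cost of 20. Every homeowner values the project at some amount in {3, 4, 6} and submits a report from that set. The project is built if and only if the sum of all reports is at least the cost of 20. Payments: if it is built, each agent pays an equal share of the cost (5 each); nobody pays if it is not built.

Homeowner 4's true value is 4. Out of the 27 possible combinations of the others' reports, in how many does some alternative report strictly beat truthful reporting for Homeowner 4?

Others report (4, 6, 6): truth gives -1; report 3 gives 0 > -1. Violating.
Others report (6, 4, 6): truth gives -1; report 3 gives 0 > -1. Violating.
Others report (6, 6, 4): truth gives -1; report 3 gives 0 > -1. Violating.
Others report (3, 3, 3): truth gives 0; no alternative beats it.
Others report (3, 3, 4): truth gives 0; no alternative beats it.
(Checking all 27 profiles: 3 have a profitable deviation, 24 do not.)

3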